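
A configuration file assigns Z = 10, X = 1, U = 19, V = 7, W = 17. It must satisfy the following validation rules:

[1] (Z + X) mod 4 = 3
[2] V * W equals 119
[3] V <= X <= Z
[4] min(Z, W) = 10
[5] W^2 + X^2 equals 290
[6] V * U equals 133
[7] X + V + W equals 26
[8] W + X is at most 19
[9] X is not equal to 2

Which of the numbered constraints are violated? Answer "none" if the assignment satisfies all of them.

[1] Z + X = 11; 11 mod 4 = 3  yes
[2] V * W = 7 * 17 = 119  yes
[3] values 7, 1, 10; V = 7 is not <= X = 1  no
[4] min(10, 17) = 10  yes
[5] W^2 + X^2 = 17^2 + 1^2 = 289 + 1 = 290  yes
[6] V * U = 7 * 19 = 133  yes
[7] X + V + W = 1 + 7 + 17 = 25, not 26  no
[8] W + X = 17 + 1 = 18; 18 ≤ 19  yes
[9] X = 1, and 1 ≠ 2  yes

Constraints 3 and 7 do not hold.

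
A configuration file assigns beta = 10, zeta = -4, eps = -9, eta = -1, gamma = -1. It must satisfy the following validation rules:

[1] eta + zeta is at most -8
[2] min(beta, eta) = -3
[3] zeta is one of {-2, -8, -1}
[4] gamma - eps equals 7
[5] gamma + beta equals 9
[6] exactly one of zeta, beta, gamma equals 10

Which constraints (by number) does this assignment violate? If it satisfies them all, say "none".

Constraints 1, 2, 3, and 4 do not hold.

[1] eta + zeta = -1 + (-4) = -5; -5 > -8, bound -8 not met  FAIL
[2] min(10, -1) = -1, not -3  FAIL
[3] zeta = -4 is not in {-2, -8, -1}  FAIL
[4] gamma - eps = -1 - (-9) = 8, not 7  FAIL
[5] gamma + beta = -1 + 10 = 9  OK
[6] zeta=-4, beta=10, gamma=-1; 1 of them equals 10  OK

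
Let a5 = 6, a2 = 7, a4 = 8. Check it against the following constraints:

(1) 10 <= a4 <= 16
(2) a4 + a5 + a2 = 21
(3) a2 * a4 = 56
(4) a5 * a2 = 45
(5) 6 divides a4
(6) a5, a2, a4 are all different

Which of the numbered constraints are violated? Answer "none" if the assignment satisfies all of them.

(1) a4 = 8 is outside [10, 16] — violated.
(2) a4 + a5 + a2 = 8 + 6 + 7 = 21 — OK.
(3) a2 * a4 = 7 * 8 = 56 — OK.
(4) a5 * a2 = 6 * 7 = 42, not 45 — violated.
(5) 8 = 6*1 + 2, so 6 does not divide 8 — violated.
(6) values 6, 7, 8 are pairwise distinct — OK.

The assignment fails constraints 1, 4, and 5.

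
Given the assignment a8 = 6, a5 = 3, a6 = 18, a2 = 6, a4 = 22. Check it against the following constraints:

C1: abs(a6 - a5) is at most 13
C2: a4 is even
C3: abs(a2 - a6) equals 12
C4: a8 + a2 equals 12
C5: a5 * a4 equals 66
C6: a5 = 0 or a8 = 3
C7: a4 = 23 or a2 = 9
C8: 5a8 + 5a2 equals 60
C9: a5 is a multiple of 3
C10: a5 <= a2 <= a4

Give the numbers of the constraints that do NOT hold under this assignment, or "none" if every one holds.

Violated: 1, 6, and 7.

C1: abs(18 - 3) = 15; 15 > 13, exceeds bound 13  FAIL
C2: a4 = 22 is even  OK
C3: abs(6 - 18) = 12  OK
C4: a8 + a2 = 6 + 6 = 12  OK
C5: a5 * a4 = 3 * 22 = 66  OK
C6: a5 = 3 ≠ 0 and a8 = 6 ≠ 3; both disjuncts false  FAIL
C7: a4 = 22 ≠ 23 and a2 = 6 ≠ 9; both disjuncts false  FAIL
C8: 5a8 + 5a2 = 5(6) + 5(6) = 60  OK
C9: 3 / 3 = 1, so 3 divides 3  OK
C10: values 3 <= 6 <= 22  OK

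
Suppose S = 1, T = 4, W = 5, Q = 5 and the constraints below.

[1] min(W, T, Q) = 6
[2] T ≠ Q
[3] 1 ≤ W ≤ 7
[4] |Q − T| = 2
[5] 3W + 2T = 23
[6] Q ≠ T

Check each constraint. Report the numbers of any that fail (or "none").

No — constraints 1 and 4 are not satisfied.

[1] min(5, 4, 5) = 4, not 6 — violated.
[2] T = 4, Q = 5; distinct — satisfied.
[3] W = 5 lies in [1, 7] — satisfied.
[4] |5 − 4| = 1, not 2 — violated.
[5] 3W + 2T = 3(5) + 2(4) = 23 — satisfied.
[6] Q = 5, T = 4; distinct — satisfied.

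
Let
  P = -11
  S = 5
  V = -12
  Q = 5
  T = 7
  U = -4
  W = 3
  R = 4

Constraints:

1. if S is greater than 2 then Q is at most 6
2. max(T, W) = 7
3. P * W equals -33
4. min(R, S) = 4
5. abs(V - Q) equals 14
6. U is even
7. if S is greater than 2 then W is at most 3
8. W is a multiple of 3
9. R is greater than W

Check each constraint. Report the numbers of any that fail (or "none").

1. S = 5 > 2, so we need Q ≤ 6; Q = 5 ≤ 6 — holds.
2. max(7, 3) = 7 — holds.
3. P * W = -11 * 3 = -33 — holds.
4. min(4, 5) = 4 — holds.
5. abs(-12 - 5) = 17, not 14 — fails.
6. U = -4 is even — holds.
7. S = 5 > 2, so we need W ≤ 3; W = 3 ≤ 3 — holds.
8. 3 / 3 = 1, so 3 divides 3 — holds.
9. R = 4, W = 3; 4 > 3 — holds.

Constraint 5 does not hold.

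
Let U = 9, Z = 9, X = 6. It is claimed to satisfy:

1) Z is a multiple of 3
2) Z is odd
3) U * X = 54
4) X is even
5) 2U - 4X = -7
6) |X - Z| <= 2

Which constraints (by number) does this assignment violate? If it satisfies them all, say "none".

The assignment fails constraints 5 and 6.

1) 9 / 3 = 3, so 3 divides 9  ✔
2) Z = 9 is odd  ✔
3) U * X = 9 * 6 = 54  ✔
4) X = 6 is even  ✔
5) 2U - 4X = 2(9) - 4(6) = -6, not -7  ✘
6) |6 - 9| = 3; 3 > 2, exceeds bound 2  ✘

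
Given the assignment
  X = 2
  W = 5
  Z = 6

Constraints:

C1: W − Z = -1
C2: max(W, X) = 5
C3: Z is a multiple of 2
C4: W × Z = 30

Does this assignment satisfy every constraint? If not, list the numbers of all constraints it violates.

C1: W − Z = 5 − 6 = -1  yes
C2: max(5, 2) = 5  yes
C3: 6 / 2 = 3, so 2 divides 6  yes
C4: W × Z = 5 × 6 = 30  yes

The assignment satisfies every constraint.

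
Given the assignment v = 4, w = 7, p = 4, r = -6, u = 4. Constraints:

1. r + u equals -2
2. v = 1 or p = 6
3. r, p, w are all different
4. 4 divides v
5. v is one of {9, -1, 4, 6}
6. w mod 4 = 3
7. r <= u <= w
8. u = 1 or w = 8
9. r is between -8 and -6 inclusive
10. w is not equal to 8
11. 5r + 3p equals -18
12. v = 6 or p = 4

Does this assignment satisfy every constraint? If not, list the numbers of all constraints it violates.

1. r + u = -6 + 4 = -2  ✔
2. v = 4 ≠ 1 and p = 4 ≠ 6; both disjuncts false  ✘
3. values -6, 4, 7 are pairwise distinct  ✔
4. 4 / 4 = 1, so 4 divides 4  ✔
5. v = 4 is in {9, -1, 4, 6}  ✔
6. 7 mod 4 = 3  ✔
7. values -6 <= 4 <= 7  ✔
8. u = 4 ≠ 1 and w = 7 ≠ 8; both disjuncts false  ✘
9. r = -6 lies in [-8, -6]  ✔
10. w = 7, and 7 ≠ 8  ✔
11. 5r + 3p = 5(-6) + 3(4) = -18  ✔
12. v = 4 ≠ 6, but p = 4 = 4 (second disjunct)  ✔

Constraints 2 and 8 do not hold.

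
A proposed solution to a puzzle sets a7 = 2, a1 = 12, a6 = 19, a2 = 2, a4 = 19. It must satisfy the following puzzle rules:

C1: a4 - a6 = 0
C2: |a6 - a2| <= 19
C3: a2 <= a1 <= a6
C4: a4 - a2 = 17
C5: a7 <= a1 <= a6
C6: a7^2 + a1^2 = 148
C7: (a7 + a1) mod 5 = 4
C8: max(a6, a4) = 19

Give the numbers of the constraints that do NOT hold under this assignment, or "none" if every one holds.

None — every constraint holds.

C1: a4 - a6 = 19 - 19 = 0  true
C2: |19 - 2| = 17; 17 ≤ 19  true
C3: values 2 <= 12 <= 19  true
C4: a4 - a2 = 19 - 2 = 17  true
C5: values 2 <= 12 <= 19  true
C6: a7^2 + a1^2 = 2^2 + 12^2 = 4 + 144 = 148  true
C7: a7 + a1 = 14; 14 mod 5 = 4  true
C8: max(19, 19) = 19  true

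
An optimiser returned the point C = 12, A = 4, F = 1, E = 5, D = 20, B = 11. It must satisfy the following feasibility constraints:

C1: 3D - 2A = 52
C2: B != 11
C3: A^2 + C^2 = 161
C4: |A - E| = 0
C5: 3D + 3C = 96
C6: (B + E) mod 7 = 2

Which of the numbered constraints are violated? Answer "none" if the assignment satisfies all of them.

C1: 3D - 2A = 3(20) - 2(4) = 52 — holds.
C2: B = 11, but 11 is required to differ — does not hold.
C3: A^2 + C^2 = 4^2 + 12^2 = 16 + 144 = 160, not 161 — does not hold.
C4: |4 - 5| = 1, not 0 — does not hold.
C5: 3D + 3C = 3(20) + 3(12) = 96 — holds.
C6: B + E = 16; 16 mod 7 = 2 — holds.

The assignment fails constraints 2, 3, 4.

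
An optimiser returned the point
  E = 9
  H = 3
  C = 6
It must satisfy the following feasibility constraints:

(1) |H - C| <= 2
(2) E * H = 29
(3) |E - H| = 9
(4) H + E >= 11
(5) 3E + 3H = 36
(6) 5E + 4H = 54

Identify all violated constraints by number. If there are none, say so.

Violated: 1, 2, 3, 6.

(1) |3 - 6| = 3; 3 > 2, exceeds bound 2  ✘
(2) E * H = 9 * 3 = 27, not 29  ✘
(3) |9 - 3| = 6, not 9  ✘
(4) H + E = 3 + 9 = 12; 12 ≥ 11  ✔
(5) 3E + 3H = 3(9) + 3(3) = 36  ✔
(6) 5E + 4H = 5(9) + 4(3) = 57, not 54  ✘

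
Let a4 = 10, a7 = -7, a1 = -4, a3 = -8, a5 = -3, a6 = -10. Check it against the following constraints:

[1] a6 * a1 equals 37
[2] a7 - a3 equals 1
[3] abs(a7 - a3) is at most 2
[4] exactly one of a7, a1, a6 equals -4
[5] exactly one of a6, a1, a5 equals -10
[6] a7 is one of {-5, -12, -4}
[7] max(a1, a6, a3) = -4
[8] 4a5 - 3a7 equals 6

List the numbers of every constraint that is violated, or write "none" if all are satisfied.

Constraints 1, 6, and 8 are violated.

[1] a6 * a1 = -10 * (-4) = 40, not 37 — does not hold.
[2] a7 - a3 = -7 - (-8) = 1 — holds.
[3] abs(-7 - (-8)) = 1; 1 ≤ 2 — holds.
[4] a7=-7, a1=-4, a6=-10; 1 of them equals -4 — holds.
[5] a6=-10, a1=-4, a5=-3; 1 of them equals -10 — holds.
[6] a7 = -7 is not in {-5, -12, -4} — does not hold.
[7] max(-4, -10, -8) = -4 — holds.
[8] 4a5 - 3a7 = 4(-3) - 3(-7) = 9, not 6 — does not hold.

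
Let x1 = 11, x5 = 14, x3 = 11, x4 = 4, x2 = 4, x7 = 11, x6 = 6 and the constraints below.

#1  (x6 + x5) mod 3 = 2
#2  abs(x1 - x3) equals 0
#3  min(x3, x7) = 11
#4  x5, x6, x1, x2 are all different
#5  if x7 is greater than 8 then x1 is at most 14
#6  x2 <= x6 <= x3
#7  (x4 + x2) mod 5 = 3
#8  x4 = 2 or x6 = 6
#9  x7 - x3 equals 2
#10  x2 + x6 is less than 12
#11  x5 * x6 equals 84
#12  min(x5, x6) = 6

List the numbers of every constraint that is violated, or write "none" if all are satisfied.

#1 x6 + x5 = 20; 20 mod 3 = 2  yes
#2 abs(11 - 11) = 0  yes
#3 min(11, 11) = 11  yes
#4 values 14, 6, 11, 4 are pairwise distinct  yes
#5 x7 = 11 > 8, so we need x1 ≤ 14; x1 = 11 ≤ 14  yes
#6 values 4 <= 6 <= 11  yes
#7 x4 + x2 = 8; 8 mod 5 = 3  yes
#8 x4 = 4 ≠ 2, but x6 = 6 = 6 (second disjunct)  yes
#9 x7 - x3 = 11 - 11 = 0, not 2  no
#10 x2 + x6 = 4 + 6 = 10; 10 < 12  yes
#11 x5 * x6 = 14 * 6 = 84  yes
#12 min(14, 6) = 6  yes

Constraint 9 does not hold.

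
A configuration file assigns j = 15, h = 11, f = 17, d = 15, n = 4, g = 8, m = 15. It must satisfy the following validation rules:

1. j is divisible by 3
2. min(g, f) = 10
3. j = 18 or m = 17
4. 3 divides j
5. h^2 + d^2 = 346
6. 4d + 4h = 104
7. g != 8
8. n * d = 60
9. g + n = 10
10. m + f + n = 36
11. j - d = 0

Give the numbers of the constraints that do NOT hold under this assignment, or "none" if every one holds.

No — constraints 2, 3, 7, 9 are not satisfied.

1. 15 / 3 = 5, so 3 divides 15 — holds.
2. min(8, 17) = 8, not 10 — fails.
3. j = 15 ≠ 18 and m = 15 ≠ 17; both disjuncts false — fails.
4. 15 / 3 = 5, so 3 divides 15 — holds.
5. h^2 + d^2 = 11^2 + 15^2 = 121 + 225 = 346 — holds.
6. 4d + 4h = 4(15) + 4(11) = 104 — holds.
7. g = 8, but 8 is required to differ — fails.
8. n * d = 4 * 15 = 60 — holds.
9. g + n = 8 + 4 = 12, not 10 — fails.
10. m + f + n = 15 + 17 + 4 = 36 — holds.
11. j - d = 15 - 15 = 0 — holds.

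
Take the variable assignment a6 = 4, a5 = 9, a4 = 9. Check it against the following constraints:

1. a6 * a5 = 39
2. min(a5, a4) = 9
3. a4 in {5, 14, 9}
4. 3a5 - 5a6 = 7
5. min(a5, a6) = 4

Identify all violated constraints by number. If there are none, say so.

Constraint 1 does not hold.

1. a6 * a5 = 4 * 9 = 36, not 39 — violated.
2. min(9, 9) = 9 — OK.
3. a4 = 9 is in {5, 14, 9} — OK.
4. 3a5 - 5a6 = 3(9) - 5(4) = 7 — OK.
5. min(9, 4) = 4 — OK.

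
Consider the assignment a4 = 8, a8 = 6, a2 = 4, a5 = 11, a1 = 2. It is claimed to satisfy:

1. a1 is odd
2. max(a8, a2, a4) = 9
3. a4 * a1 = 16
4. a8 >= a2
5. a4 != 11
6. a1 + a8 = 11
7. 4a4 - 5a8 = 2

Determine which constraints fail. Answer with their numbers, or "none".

1. a1 = 2 is even  fails
2. max(6, 4, 8) = 8, not 9  fails
3. a4 * a1 = 8 * 2 = 16  holds
4. a8 = 6, a2 = 4; 6 ≥ 4  holds
5. a4 = 8, and 8 ≠ 11  holds
6. a1 + a8 = 2 + 6 = 8, not 11  fails
7. 4a4 - 5a8 = 4(8) - 5(6) = 2  holds

No — constraints 1, 2, and 6 are not satisfied.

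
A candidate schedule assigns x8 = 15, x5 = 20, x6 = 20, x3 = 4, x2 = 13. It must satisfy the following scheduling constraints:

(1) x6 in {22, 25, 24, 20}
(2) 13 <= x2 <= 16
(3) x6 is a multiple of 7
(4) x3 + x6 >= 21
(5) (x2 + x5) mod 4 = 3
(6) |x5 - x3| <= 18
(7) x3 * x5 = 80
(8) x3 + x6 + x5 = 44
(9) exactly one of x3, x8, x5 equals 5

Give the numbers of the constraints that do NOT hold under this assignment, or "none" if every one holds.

(1) x6 = 20 is in {22, 25, 24, 20} — holds.
(2) x2 = 13 lies in [13, 16] — holds.
(3) 20 = 7*2 + 6, so 7 does not divide 20 — does not hold.
(4) x3 + x6 = 4 + 20 = 24; 24 ≥ 21 — holds.
(5) x2 + x5 = 33; 33 mod 4 = 1, not 3 — does not hold.
(6) |20 - 4| = 16; 16 ≤ 18 — holds.
(7) x3 * x5 = 4 * 20 = 80 — holds.
(8) x3 + x6 + x5 = 4 + 20 + 20 = 44 — holds.
(9) x3=4, x8=15, x5=20; 0 of them equal 5, not exactly one — does not hold.

The assignment fails constraints 3, 5, 9.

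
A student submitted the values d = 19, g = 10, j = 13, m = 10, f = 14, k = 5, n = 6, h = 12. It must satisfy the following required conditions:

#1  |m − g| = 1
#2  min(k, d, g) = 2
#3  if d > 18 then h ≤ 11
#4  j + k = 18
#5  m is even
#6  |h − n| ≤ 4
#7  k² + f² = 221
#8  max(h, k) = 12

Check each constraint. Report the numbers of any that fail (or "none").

#1 |10 − 10| = 0, not 1  ✘
#2 min(5, 19, 10) = 5, not 2  ✘
#3 d = 19 > 18, so we need h ≤ 11; but h = 12 > 11  ✘
#4 j + k = 13 + 5 = 18  ✔
#5 m = 10 is even  ✔
#6 |12 − 6| = 6; 6 > 4, exceeds bound 4  ✘
#7 k² + f² = 5² + 14² = 25 + 196 = 221  ✔
#8 max(12, 5) = 12  ✔

The assignment fails constraints 1, 2, 3, and 6.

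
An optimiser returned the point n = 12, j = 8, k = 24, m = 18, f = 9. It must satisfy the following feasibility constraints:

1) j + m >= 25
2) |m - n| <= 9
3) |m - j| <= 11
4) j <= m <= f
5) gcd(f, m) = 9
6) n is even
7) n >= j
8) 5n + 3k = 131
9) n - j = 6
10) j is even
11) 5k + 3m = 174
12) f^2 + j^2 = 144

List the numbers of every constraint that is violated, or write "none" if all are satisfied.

1) j + m = 8 + 18 = 26; 26 ≥ 25 — holds.
2) |18 - 12| = 6; 6 ≤ 9 — holds.
3) |18 - 8| = 10; 10 ≤ 11 — holds.
4) values 8, 18, 9; m = 18 is not <= f = 9 — fails.
5) gcd(9, 18) = 9 — holds.
6) n = 12 is even — holds.
7) n = 12, j = 8; 12 ≥ 8 — holds.
8) 5n + 3k = 5(12) + 3(24) = 132, not 131 — fails.
9) n - j = 12 - 8 = 4, not 6 — fails.
10) j = 8 is even — holds.
11) 5k + 3m = 5(24) + 3(18) = 174 — holds.
12) f^2 + j^2 = 9^2 + 8^2 = 81 + 64 = 145, not 144 — fails.

Constraints 4, 8, 9, and 12 are violated.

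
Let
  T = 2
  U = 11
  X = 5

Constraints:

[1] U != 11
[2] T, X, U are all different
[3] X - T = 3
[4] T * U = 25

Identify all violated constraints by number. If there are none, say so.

Constraints 1 and 4 are violated.

[1] U = 11, but 11 is required to differ  fails
[2] values 2, 5, 11 are pairwise distinct  holds
[3] X - T = 5 - 2 = 3  holds
[4] T * U = 2 * 11 = 22, not 25  fails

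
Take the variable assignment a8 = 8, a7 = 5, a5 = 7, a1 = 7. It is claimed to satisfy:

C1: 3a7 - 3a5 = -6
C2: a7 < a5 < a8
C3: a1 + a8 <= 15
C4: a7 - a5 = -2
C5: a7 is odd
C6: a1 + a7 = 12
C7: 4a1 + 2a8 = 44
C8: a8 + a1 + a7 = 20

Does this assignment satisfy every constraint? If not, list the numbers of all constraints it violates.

The assignment satisfies every constraint.

C1: 3a7 - 3a5 = 3(5) - 3(7) = -6 — holds.
C2: values 5 < 7 < 8 — holds.
C3: a1 + a8 = 7 + 8 = 15; 15 ≤ 15 — holds.
C4: a7 - a5 = 5 - 7 = -2 — holds.
C5: a7 = 5 is odd — holds.
C6: a1 + a7 = 7 + 5 = 12 — holds.
C7: 4a1 + 2a8 = 4(7) + 2(8) = 44 — holds.
C8: a8 + a1 + a7 = 8 + 7 + 5 = 20 — holds.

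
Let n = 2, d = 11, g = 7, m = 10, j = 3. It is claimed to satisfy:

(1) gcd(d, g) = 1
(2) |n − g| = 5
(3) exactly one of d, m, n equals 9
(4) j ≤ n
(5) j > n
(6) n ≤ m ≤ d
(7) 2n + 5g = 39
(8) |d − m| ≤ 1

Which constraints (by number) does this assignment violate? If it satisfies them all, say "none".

Constraints 3, 4 do not hold.

(1) gcd(11, 7) = 1 — satisfied.
(2) |2 − 7| = 5 — satisfied.
(3) d=11, m=10, n=2; 0 of them equal 9, not exactly one — violated.
(4) j = 3, n = 2; 3 > 2 (want ≤) — violated.
(5) j = 3, n = 2; 3 > 2 — satisfied.
(6) values 2 ≤ 10 ≤ 11 — satisfied.
(7) 2n + 5g = 2(2) + 5(7) = 39 — satisfied.
(8) |11 − 10| = 1; 1 ≤ 1 — satisfied.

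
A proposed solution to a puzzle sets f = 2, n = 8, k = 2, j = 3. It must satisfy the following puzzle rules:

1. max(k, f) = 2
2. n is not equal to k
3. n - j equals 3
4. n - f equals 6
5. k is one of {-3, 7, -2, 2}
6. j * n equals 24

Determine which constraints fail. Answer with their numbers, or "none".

Constraint 3 is violated.

1. max(2, 2) = 2  ✓
2. n = 8, k = 2; distinct  ✓
3. n - j = 8 - 3 = 5, not 3  ✗
4. n - f = 8 - 2 = 6  ✓
5. k = 2 is in {-3, 7, -2, 2}  ✓
6. j * n = 3 * 8 = 24  ✓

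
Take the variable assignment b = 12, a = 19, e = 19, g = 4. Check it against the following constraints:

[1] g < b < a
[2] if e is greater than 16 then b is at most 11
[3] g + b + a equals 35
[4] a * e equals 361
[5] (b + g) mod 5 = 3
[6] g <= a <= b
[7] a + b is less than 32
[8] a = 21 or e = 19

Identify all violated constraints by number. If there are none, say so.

[1] values 4 < 12 < 19 — satisfied.
[2] e = 19 > 16, so we need b ≤ 11; but b = 12 > 11 — violated.
[3] g + b + a = 4 + 12 + 19 = 35 — satisfied.
[4] a * e = 19 * 19 = 361 — satisfied.
[5] b + g = 16; 16 mod 5 = 1, not 3 — violated.
[6] values 4, 19, 12; a = 19 is not <= b = 12 — violated.
[7] a + b = 19 + 12 = 31; 31 < 32 — satisfied.
[8] a = 19 ≠ 21, but e = 19 = 19 (second disjunct) — satisfied.

The assignment fails constraints 2, 5, 6.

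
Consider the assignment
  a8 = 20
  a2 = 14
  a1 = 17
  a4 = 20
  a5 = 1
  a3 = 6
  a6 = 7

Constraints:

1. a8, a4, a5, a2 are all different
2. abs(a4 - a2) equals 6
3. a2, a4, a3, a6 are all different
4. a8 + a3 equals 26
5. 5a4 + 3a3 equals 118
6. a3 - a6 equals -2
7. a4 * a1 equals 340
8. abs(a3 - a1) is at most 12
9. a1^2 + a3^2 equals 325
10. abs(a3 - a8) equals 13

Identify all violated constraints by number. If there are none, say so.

1. a8 = a4 = 20, not all different  false
2. abs(20 - 14) = 6  true
3. values 14, 20, 6, 7 are pairwise distinct  true
4. a8 + a3 = 20 + 6 = 26  true
5. 5a4 + 3a3 = 5(20) + 3(6) = 118  true
6. a3 - a6 = 6 - 7 = -1, not -2  false
7. a4 * a1 = 20 * 17 = 340  true
8. abs(6 - 17) = 11; 11 ≤ 12  true
9. a1^2 + a3^2 = 17^2 + 6^2 = 289 + 36 = 325  true
10. abs(6 - 20) = 14, not 13  false

Violated: 1, 6, and 10.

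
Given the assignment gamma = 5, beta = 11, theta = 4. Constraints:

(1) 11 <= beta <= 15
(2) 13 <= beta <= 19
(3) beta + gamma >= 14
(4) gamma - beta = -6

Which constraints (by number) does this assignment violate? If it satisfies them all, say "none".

No — constraint 2 is not satisfied.

(1) beta = 11 lies in [11, 15] — satisfied.
(2) beta = 11 is outside [13, 19] — violated.
(3) beta + gamma = 11 + 5 = 16; 16 ≥ 14 — satisfied.
(4) gamma - beta = 5 - 11 = -6 — satisfied.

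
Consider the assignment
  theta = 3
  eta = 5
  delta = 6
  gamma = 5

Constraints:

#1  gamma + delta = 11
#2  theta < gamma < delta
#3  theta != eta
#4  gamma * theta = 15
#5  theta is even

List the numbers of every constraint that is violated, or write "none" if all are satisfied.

#1 gamma + delta = 5 + 6 = 11  OK
#2 values 3 < 5 < 6  OK
#3 theta = 3, eta = 5; distinct  OK
#4 gamma * theta = 5 * 3 = 15  OK
#5 theta = 3 is odd  FAIL

Violated: 5.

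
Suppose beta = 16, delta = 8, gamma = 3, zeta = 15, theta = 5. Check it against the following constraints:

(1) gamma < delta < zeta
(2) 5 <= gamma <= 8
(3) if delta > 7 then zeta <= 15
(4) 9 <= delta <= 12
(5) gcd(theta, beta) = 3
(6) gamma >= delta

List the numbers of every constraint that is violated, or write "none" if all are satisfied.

(1) values 3 < 8 < 15 — holds.
(2) gamma = 3 is outside [5, 8] — fails.
(3) delta = 8 > 7, so we need zeta ≤ 15; zeta = 15 ≤ 15 — holds.
(4) delta = 8 is outside [9, 12] — fails.
(5) gcd(5, 16) = 1, not 3 — fails.
(6) gamma = 3, delta = 8; 3 < 8 (want ≥) — fails.

Constraints 2, 4, 5, and 6 do not hold.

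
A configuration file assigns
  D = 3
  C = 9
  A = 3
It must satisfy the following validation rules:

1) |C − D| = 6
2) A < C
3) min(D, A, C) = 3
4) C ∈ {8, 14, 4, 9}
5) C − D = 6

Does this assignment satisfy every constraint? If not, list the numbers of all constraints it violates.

All constraints are satisfied.

1) |9 − 3| = 6 — holds.
2) A = 3, C = 9; 3 < 9 — holds.
3) min(3, 3, 9) = 3 — holds.
4) C = 9 is in {8, 14, 4, 9} — holds.
5) C − D = 9 − 3 = 6 — holds.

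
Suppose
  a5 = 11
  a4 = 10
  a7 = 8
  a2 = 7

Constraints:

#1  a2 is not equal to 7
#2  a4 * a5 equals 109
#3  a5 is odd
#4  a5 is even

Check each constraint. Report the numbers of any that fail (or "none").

Violated: 1, 2, 4.

#1 a2 = 7, but 7 is required to differ  fails
#2 a4 * a5 = 10 * 11 = 110, not 109  fails
#3 a5 = 11 is odd  holds
#4 a5 = 11 is odd  fails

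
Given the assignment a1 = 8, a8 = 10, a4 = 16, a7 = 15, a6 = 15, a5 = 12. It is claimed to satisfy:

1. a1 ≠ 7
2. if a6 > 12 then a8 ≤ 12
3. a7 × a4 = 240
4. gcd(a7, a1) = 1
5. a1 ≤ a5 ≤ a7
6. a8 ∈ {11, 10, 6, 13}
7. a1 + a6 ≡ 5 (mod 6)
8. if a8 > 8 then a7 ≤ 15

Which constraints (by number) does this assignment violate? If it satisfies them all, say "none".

1. a1 = 8, and 8 ≠ 7 — holds.
2. a6 = 15 > 12, so we need a8 ≤ 12; a8 = 10 ≤ 12 — holds.
3. a7 × a4 = 15 × 16 = 240 — holds.
4. gcd(15, 8) = 1 — holds.
5. values 8 ≤ 12 ≤ 15 — holds.
6. a8 = 10 is in {11, 10, 6, 13} — holds.
7. a1 + a6 = 23; 23 mod 6 = 5 — holds.
8. a8 = 10 > 8, so we need a7 ≤ 15; a7 = 15 ≤ 15 — holds.

Yes — all constraints hold.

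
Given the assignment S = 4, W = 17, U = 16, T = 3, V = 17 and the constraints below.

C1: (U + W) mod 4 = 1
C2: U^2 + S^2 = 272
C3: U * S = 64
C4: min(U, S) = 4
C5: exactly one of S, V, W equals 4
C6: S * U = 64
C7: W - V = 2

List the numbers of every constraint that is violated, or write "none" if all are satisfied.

C1: U + W = 33; 33 mod 4 = 1  yes
C2: U^2 + S^2 = 16^2 + 4^2 = 256 + 16 = 272  yes
C3: U * S = 16 * 4 = 64  yes
C4: min(16, 4) = 4  yes
C5: S=4, V=17, W=17; 1 of them equals 4  yes
C6: S * U = 4 * 16 = 64  yes
C7: W - V = 17 - 17 = 0, not 2  no

Constraint 7 does not hold.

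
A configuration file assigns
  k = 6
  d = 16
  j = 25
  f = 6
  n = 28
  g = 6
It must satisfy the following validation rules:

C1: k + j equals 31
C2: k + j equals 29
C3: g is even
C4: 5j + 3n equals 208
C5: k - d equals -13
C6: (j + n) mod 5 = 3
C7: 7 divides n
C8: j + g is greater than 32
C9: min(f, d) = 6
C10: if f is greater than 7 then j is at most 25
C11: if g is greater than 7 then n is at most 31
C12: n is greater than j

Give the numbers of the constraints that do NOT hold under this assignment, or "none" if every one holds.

Violated: 2, 4, 5, and 8.

C1: k + j = 6 + 25 = 31  yes
C2: k + j = 6 + 25 = 31, not 29  no
C3: g = 6 is even  yes
C4: 5j + 3n = 5(25) + 3(28) = 209, not 208  no
C5: k - d = 6 - 16 = -10, not -13  no
C6: j + n = 53; 53 mod 5 = 3  yes
C7: 28 / 7 = 4, so 7 divides 28  yes
C8: j + g = 25 + 6 = 31; 31 ≤ 32, bound 32 not met  no
C9: min(6, 16) = 6  yes
C10: f = 6, not > 7; antecedent false, conditional vacuously true  yes
C11: g = 6, not > 7; antecedent false, conditional vacuously true  yes
C12: n = 28, j = 25; 28 > 25  yes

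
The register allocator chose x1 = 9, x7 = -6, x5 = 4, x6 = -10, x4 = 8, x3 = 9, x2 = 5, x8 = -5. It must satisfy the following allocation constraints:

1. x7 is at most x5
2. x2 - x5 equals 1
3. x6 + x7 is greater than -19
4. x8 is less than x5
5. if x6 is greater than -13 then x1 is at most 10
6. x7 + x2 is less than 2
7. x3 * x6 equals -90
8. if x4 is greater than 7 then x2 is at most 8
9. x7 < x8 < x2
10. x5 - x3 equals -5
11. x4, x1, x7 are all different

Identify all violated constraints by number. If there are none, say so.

1. x7 = -6, x5 = 4; -6 ≤ 4 — OK.
2. x2 - x5 = 5 - 4 = 1 — OK.
3. x6 + x7 = -10 + (-6) = -16; -16 > -19 — OK.
4. x8 = -5, x5 = 4; -5 < 4 — OK.
5. x6 = -10 > -13, so we need x1 ≤ 10; x1 = 9 ≤ 10 — OK.
6. x7 + x2 = -6 + 5 = -1; -1 < 2 — OK.
7. x3 * x6 = 9 * (-10) = -90 — OK.
8. x4 = 8 > 7, so we need x2 ≤ 8; x2 = 5 ≤ 8 — OK.
9. values -6 < -5 < 5 — OK.
10. x5 - x3 = 4 - 9 = -5 — OK.
11. values 8, 9, -6 are pairwise distinct — OK.

Yes — all constraints hold.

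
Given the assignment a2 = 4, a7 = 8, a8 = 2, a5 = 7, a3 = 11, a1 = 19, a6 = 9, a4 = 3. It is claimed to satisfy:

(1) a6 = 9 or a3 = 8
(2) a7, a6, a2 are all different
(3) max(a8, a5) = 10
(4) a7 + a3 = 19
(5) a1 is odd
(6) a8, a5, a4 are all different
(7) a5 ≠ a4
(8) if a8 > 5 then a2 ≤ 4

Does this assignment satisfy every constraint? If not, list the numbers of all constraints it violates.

(1) a6 = 9 = 9 (first disjunct) — holds.
(2) values 8, 9, 4 are pairwise distinct — holds.
(3) max(2, 7) = 7, not 10 — fails.
(4) a7 + a3 = 8 + 11 = 19 — holds.
(5) a1 = 19 is odd — holds.
(6) values 2, 7, 3 are pairwise distinct — holds.
(7) a5 = 7, a4 = 3; distinct — holds.
(8) a8 = 2, not > 5; antecedent false, conditional vacuously true — holds.

Constraint 3 does not hold.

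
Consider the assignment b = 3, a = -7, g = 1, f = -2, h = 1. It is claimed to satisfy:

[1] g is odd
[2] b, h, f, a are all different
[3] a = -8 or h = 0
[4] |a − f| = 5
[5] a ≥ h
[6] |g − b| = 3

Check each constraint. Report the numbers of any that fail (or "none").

[1] g = 1 is odd  OK
[2] values 3, 1, -2, -7 are pairwise distinct  OK
[3] a = -7 ≠ -8 and h = 1 ≠ 0; both disjuncts false  FAIL
[4] |-7 − (-2)| = 5  OK
[5] a = -7, h = 1; -7 < 1 (want ≥)  FAIL
[6] |1 − 3| = 2, not 3  FAIL

The assignment fails constraints 3, 5, 6.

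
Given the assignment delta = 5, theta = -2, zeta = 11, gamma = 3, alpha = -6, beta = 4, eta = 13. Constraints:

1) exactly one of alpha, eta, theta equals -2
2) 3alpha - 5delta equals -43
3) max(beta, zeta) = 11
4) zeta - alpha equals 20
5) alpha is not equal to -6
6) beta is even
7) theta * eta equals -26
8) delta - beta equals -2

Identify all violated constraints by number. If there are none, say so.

1) alpha=-6, eta=13, theta=-2; 1 of them equals -2 — satisfied.
2) 3alpha - 5delta = 3(-6) - 5(5) = -43 — satisfied.
3) max(4, 11) = 11 — satisfied.
4) zeta - alpha = 11 - (-6) = 17, not 20 — violated.
5) alpha = -6, but -6 is required to differ — violated.
6) beta = 4 is even — satisfied.
7) theta * eta = -2 * 13 = -26 — satisfied.
8) delta - beta = 5 - 4 = 1, not -2 — violated.

The assignment fails constraints 4, 5, 8.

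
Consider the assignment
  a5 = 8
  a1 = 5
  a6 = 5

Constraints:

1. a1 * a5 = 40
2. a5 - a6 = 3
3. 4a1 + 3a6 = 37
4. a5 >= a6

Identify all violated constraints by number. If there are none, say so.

1. a1 * a5 = 5 * 8 = 40 — satisfied.
2. a5 - a6 = 8 - 5 = 3 — satisfied.
3. 4a1 + 3a6 = 4(5) + 3(5) = 35, not 37 — violated.
4. a5 = 8, a6 = 5; 8 ≥ 5 — satisfied.

The assignment fails constraint 3.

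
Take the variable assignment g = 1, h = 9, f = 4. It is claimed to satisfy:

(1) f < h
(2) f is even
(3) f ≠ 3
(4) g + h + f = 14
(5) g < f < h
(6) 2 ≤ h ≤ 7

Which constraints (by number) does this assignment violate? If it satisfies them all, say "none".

Constraint 6 is violated.

(1) f = 4, h = 9; 4 < 9  ✓
(2) f = 4 is even  ✓
(3) f = 4, and 4 ≠ 3  ✓
(4) g + h + f = 1 + 9 + 4 = 14  ✓
(5) values 1 < 4 < 9  ✓
(6) h = 9 is outside [2, 7]  ✗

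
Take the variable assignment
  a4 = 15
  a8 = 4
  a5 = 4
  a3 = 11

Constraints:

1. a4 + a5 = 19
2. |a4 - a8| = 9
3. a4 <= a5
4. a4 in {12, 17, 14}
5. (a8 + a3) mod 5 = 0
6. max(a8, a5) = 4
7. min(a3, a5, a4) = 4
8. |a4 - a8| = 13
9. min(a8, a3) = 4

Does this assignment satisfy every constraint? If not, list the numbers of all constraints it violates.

1. a4 + a5 = 15 + 4 = 19 — holds.
2. |15 - 4| = 11, not 9 — does not hold.
3. a4 = 15, a5 = 4; 15 > 4 (want ≤) — does not hold.
4. a4 = 15 is not in {12, 17, 14} — does not hold.
5. a8 + a3 = 15; 15 mod 5 = 0 — holds.
6. max(4, 4) = 4 — holds.
7. min(11, 4, 15) = 4 — holds.
8. |15 - 4| = 11, not 13 — does not hold.
9. min(4, 11) = 4 — holds.

Constraints 2, 3, 4, 8 are violated.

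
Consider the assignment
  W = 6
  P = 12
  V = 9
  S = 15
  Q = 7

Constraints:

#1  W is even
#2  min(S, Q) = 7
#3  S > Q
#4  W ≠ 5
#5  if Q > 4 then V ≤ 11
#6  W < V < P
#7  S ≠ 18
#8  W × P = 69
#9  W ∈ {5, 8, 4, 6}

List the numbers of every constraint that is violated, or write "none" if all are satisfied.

The assignment fails constraint 8.

#1 W = 6 is even  holds
#2 min(15, 7) = 7  holds
#3 S = 15, Q = 7; 15 > 7  holds
#4 W = 6, and 6 ≠ 5  holds
#5 Q = 7 > 4, so we need V ≤ 11; V = 9 ≤ 11  holds
#6 values 6 < 9 < 12  holds
#7 S = 15, and 15 ≠ 18  holds
#8 W × P = 6 × 12 = 72, not 69  fails
#9 W = 6 is in {5, 8, 4, 6}  holds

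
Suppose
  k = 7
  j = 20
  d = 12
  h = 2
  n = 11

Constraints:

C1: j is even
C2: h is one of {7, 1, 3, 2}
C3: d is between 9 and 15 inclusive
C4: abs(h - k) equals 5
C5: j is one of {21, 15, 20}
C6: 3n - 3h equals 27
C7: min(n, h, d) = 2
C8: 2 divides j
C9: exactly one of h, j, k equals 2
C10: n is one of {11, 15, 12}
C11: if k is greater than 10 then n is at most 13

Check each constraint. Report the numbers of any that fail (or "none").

No violations.

C1: j = 20 is even — OK.
C2: h = 2 is in {7, 1, 3, 2} — OK.
C3: d = 12 lies in [9, 15] — OK.
C4: abs(2 - 7) = 5 — OK.
C5: j = 20 is in {21, 15, 20} — OK.
C6: 3n - 3h = 3(11) - 3(2) = 27 — OK.
C7: min(11, 2, 12) = 2 — OK.
C8: 20 / 2 = 10, so 2 divides 20 — OK.
C9: h=2, j=20, k=7; 1 of them equals 2 — OK.
C10: n = 11 is in {11, 15, 12} — OK.
C11: k = 7, not > 10; antecedent false, conditional vacuously true — OK.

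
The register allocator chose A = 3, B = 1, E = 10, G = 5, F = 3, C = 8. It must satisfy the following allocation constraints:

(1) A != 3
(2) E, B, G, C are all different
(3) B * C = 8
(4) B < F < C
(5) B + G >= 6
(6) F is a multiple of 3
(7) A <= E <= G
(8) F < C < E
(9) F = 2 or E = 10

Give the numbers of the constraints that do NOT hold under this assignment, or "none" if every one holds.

(1) A = 3, but 3 is required to differ  FAIL
(2) values 10, 1, 5, 8 are pairwise distinct  OK
(3) B * C = 1 * 8 = 8  OK
(4) values 1 < 3 < 8  OK
(5) B + G = 1 + 5 = 6; 6 ≥ 6  OK
(6) 3 / 3 = 1, so 3 divides 3  OK
(7) values 3, 10, 5; E = 10 is not <= G = 5  FAIL
(8) values 3 < 8 < 10  OK
(9) F = 3 ≠ 2, but E = 10 = 10 (second disjunct)  OK

Violated: 1, 7.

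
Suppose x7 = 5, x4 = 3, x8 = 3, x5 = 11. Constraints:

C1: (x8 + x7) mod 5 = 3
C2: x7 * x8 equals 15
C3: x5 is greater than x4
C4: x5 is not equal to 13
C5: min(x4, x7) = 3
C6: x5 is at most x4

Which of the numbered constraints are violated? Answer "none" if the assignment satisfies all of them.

C1: x8 + x7 = 8; 8 mod 5 = 3  yes
C2: x7 * x8 = 5 * 3 = 15  yes
C3: x5 = 11, x4 = 3; 11 > 3  yes
C4: x5 = 11, and 11 ≠ 13  yes
C5: min(3, 5) = 3  yes
C6: x5 = 11, x4 = 3; 11 > 3 (want ≤)  no

No — constraint 6 is not satisfied.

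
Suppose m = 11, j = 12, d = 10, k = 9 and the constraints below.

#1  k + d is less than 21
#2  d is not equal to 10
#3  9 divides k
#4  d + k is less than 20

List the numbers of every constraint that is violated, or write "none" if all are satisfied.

Constraint 2 is violated.

#1 k + d = 9 + 10 = 19; 19 < 21 — holds.
#2 d = 10, but 10 is required to differ — does not hold.
#3 9 / 9 = 1, so 9 divides 9 — holds.
#4 d + k = 10 + 9 = 19; 19 < 20 — holds.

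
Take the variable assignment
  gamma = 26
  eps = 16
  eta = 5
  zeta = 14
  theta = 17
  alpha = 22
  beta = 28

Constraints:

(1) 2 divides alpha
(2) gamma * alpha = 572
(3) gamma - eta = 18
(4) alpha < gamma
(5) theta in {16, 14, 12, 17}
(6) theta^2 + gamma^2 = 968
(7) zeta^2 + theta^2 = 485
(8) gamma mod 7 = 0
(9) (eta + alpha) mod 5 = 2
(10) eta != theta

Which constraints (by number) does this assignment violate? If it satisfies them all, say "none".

(1) 22 / 2 = 11, so 2 divides 22 — satisfied.
(2) gamma * alpha = 26 * 22 = 572 — satisfied.
(3) gamma - eta = 26 - 5 = 21, not 18 — violated.
(4) alpha = 22, gamma = 26; 22 < 26 — satisfied.
(5) theta = 17 is in {16, 14, 12, 17} — satisfied.
(6) theta^2 + gamma^2 = 17^2 + 26^2 = 289 + 676 = 965, not 968 — violated.
(7) zeta^2 + theta^2 = 14^2 + 17^2 = 196 + 289 = 485 — satisfied.
(8) 26 mod 7 = 5, not 0 — violated.
(9) eta + alpha = 27; 27 mod 5 = 2 — satisfied.
(10) eta = 5, theta = 17; distinct — satisfied.

Violated: 3, 6, 8.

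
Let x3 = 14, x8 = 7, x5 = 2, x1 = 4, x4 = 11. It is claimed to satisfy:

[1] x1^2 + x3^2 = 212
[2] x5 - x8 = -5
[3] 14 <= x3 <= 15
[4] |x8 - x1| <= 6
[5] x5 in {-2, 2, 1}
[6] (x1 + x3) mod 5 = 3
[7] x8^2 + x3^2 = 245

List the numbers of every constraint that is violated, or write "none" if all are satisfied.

[1] x1^2 + x3^2 = 4^2 + 14^2 = 16 + 196 = 212  ✔
[2] x5 - x8 = 2 - 7 = -5  ✔
[3] x3 = 14 lies in [14, 15]  ✔
[4] |7 - 4| = 3; 3 ≤ 6  ✔
[5] x5 = 2 is in {-2, 2, 1}  ✔
[6] x1 + x3 = 18; 18 mod 5 = 3  ✔
[7] x8^2 + x3^2 = 7^2 + 14^2 = 49 + 196 = 245  ✔

None — every constraint holds.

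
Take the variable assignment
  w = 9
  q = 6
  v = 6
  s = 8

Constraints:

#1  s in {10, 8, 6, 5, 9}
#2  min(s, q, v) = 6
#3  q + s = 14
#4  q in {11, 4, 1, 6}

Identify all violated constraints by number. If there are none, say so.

None — every constraint holds.

#1 s = 8 is in {10, 8, 6, 5, 9} — holds.
#2 min(8, 6, 6) = 6 — holds.
#3 q + s = 6 + 8 = 14 — holds.
#4 q = 6 is in {11, 4, 1, 6} — holds.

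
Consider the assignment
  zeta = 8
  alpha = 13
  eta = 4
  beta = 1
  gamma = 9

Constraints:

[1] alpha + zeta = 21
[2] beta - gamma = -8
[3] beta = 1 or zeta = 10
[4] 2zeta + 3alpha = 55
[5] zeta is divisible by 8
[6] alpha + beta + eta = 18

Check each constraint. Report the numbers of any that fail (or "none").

[1] alpha + zeta = 13 + 8 = 21 — satisfied.
[2] beta - gamma = 1 - 9 = -8 — satisfied.
[3] beta = 1 = 1 (first disjunct) — satisfied.
[4] 2zeta + 3alpha = 2(8) + 3(13) = 55 — satisfied.
[5] 8 / 8 = 1, so 8 divides 8 — satisfied.
[6] alpha + beta + eta = 13 + 1 + 4 = 18 — satisfied.

The assignment satisfies every constraint.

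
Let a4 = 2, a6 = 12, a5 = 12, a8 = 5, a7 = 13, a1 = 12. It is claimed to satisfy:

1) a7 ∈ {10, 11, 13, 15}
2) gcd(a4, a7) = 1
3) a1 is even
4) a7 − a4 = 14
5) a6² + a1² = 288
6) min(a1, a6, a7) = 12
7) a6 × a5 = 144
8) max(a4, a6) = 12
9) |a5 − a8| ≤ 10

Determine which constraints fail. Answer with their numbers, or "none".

The assignment fails constraint 4.

1) a7 = 13 is in {10, 11, 13, 15}  true
2) gcd(2, 13) = 1  true
3) a1 = 12 is even  true
4) a7 − a4 = 13 − 2 = 11, not 14  false
5) a6² + a1² = 12² + 12² = 144 + 144 = 288  true
6) min(12, 12, 13) = 12  true
7) a6 × a5 = 12 × 12 = 144  true
8) max(2, 12) = 12  true
9) |12 − 5| = 7; 7 ≤ 10  true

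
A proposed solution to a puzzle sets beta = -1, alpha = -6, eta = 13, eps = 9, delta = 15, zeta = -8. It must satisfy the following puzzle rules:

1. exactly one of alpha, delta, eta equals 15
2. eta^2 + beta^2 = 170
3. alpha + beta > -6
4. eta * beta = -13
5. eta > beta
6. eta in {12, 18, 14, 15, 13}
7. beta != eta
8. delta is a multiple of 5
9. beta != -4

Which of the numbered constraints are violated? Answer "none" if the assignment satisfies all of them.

1. alpha=-6, delta=15, eta=13; 1 of them equals 15  ✔
2. eta^2 + beta^2 = 13^2 + (-1)^2 = 169 + 1 = 170  ✔
3. alpha + beta = -6 + (-1) = -7; -7 ≤ -6, bound -6 not met  ✘
4. eta * beta = 13 * (-1) = -13  ✔
5. eta = 13, beta = -1; 13 > -1  ✔
6. eta = 13 is in {12, 18, 14, 15, 13}  ✔
7. beta = -1, eta = 13; distinct  ✔
8. 15 / 5 = 3, so 5 divides 15  ✔
9. beta = -1, and -1 ≠ -4  ✔

Constraint 3 is violated.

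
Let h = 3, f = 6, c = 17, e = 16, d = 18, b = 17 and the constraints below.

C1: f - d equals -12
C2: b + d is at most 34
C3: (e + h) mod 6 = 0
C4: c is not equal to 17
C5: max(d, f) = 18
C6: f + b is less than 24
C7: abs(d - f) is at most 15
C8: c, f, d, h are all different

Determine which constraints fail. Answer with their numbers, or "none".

The assignment fails constraints 2, 3, and 4.

C1: f - d = 6 - 18 = -12 — holds.
C2: b + d = 17 + 18 = 35; 35 > 34, bound 34 not met — fails.
C3: e + h = 19; 19 mod 6 = 1, not 0 — fails.
C4: c = 17, but 17 is required to differ — fails.
C5: max(18, 6) = 18 — holds.
C6: f + b = 6 + 17 = 23; 23 < 24 — holds.
C7: abs(18 - 6) = 12; 12 ≤ 15 — holds.
C8: values 17, 6, 18, 3 are pairwise distinct — holds.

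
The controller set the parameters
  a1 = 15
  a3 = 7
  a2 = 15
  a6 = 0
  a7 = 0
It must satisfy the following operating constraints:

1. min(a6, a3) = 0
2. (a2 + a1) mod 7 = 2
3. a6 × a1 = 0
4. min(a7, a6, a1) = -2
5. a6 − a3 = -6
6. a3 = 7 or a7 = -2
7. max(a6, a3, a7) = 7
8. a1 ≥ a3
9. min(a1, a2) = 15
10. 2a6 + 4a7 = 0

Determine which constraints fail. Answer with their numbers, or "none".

Violated: 4 and 5.

1. min(0, 7) = 0 — holds.
2. a2 + a1 = 30; 30 mod 7 = 2 — holds.
3. a6 × a1 = 0 × 15 = 0 — holds.
4. min(0, 0, 15) = 0, not -2 — does not hold.
5. a6 − a3 = 0 − 7 = -7, not -6 — does not hold.
6. a3 = 7 = 7 (first disjunct) — holds.
7. max(0, 7, 0) = 7 — holds.
8. a1 = 15, a3 = 7; 15 ≥ 7 — holds.
9. min(15, 15) = 15 — holds.
10. 2a6 + 4a7 = 2(0) + 4(0) = 0 — holds.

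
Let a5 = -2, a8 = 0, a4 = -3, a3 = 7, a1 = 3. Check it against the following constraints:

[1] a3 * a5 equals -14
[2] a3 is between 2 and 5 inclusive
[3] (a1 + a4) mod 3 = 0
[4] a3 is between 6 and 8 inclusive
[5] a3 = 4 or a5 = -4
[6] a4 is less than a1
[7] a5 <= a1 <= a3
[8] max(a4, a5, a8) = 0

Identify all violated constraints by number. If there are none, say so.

[1] a3 * a5 = 7 * (-2) = -14  ✔
[2] a3 = 7 is outside [2, 5]  ✘
[3] a1 + a4 = 0; 0 mod 3 = 0  ✔
[4] a3 = 7 lies in [6, 8]  ✔
[5] a3 = 7 ≠ 4 and a5 = -2 ≠ -4; both disjuncts false  ✘
[6] a4 = -3, a1 = 3; -3 < 3  ✔
[7] values -2 <= 3 <= 7  ✔
[8] max(-3, -2, 0) = 0  ✔

Constraints 2 and 5 are violated.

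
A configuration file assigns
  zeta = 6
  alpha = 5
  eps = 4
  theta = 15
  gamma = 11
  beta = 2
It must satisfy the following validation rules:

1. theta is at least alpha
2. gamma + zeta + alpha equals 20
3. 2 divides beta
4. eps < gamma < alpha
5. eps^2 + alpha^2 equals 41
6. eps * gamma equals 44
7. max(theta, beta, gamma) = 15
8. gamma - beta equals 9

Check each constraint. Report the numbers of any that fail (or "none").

1. theta = 15, alpha = 5; 15 ≥ 5 — holds.
2. gamma + zeta + alpha = 11 + 6 + 5 = 22, not 20 — does not hold.
3. 2 / 2 = 1, so 2 divides 2 — holds.
4. values 4, 11, 5; gamma = 11 is not < alpha = 5 — does not hold.
5. eps^2 + alpha^2 = 4^2 + 5^2 = 16 + 25 = 41 — holds.
6. eps * gamma = 4 * 11 = 44 — holds.
7. max(15, 2, 11) = 15 — holds.
8. gamma - beta = 11 - 2 = 9 — holds.

No — constraints 2, 4 are not satisfied.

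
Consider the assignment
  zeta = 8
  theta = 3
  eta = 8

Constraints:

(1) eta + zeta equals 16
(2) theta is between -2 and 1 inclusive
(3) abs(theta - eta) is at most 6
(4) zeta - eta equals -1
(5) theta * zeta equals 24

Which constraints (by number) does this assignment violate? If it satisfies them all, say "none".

(1) eta + zeta = 8 + 8 = 16  ✓
(2) theta = 3 is outside [-2, 1]  ✗
(3) abs(3 - 8) = 5; 5 ≤ 6  ✓
(4) zeta - eta = 8 - 8 = 0, not -1  ✗
(5) theta * zeta = 3 * 8 = 24  ✓

Violated: 2 and 4.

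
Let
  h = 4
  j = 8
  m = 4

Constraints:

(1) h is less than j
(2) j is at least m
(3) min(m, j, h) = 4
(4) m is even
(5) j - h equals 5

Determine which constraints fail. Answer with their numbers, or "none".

No — constraint 5 is not satisfied.

(1) h = 4, j = 8; 4 < 8  holds
(2) j = 8, m = 4; 8 ≥ 4  holds
(3) min(4, 8, 4) = 4  holds
(4) m = 4 is even  holds
(5) j - h = 8 - 4 = 4, not 5  fails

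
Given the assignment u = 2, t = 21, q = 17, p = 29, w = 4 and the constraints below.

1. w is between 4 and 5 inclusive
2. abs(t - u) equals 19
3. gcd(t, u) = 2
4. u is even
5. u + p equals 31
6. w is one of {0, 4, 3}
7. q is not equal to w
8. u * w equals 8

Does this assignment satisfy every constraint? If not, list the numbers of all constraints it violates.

1. w = 4 lies in [4, 5] — satisfied.
2. abs(21 - 2) = 19 — satisfied.
3. gcd(21, 2) = 1, not 2 — violated.
4. u = 2 is even — satisfied.
5. u + p = 2 + 29 = 31 — satisfied.
6. w = 4 is in {0, 4, 3} — satisfied.
7. q = 17, w = 4; distinct — satisfied.
8. u * w = 2 * 4 = 8 — satisfied.

Violated: 3.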